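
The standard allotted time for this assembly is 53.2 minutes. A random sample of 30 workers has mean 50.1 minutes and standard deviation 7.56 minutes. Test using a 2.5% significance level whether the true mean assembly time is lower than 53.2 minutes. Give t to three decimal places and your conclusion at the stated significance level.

t = -2.246; reject H0

H0: μ = 53.2; H1: μ < 53.2 (one-sample t-test, left-tailed).
t = (x̄ − μ₀)/(s/√n) = (50.1 − 53.2)/(7.56/√30) = -2.246
df = n − 1 = 29
p-value = P(T ≤ -2.246) ≈ 0.016
Since p ≈ 0.016 < α = 0.025, reject H0; the data support H1.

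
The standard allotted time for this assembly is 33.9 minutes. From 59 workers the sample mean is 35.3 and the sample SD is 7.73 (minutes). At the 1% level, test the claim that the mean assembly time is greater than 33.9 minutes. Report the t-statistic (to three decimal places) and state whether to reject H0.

H0: μ = 33.9; H1: μ > 33.9 (one-sample t-test, right-tailed).
t = (x̄ − μ₀)/(s/√n) = (35.3 − 33.9)/(7.73/√59) = 1.391
df = n − 1 = 58
p-value = P(T ≥ 1.391) ≈ 0.085
Since p ≈ 0.085 > α = 0.01, fail to reject H0; the data do not provide sufficient evidence against H0.

t = 1.391; fail to reject H0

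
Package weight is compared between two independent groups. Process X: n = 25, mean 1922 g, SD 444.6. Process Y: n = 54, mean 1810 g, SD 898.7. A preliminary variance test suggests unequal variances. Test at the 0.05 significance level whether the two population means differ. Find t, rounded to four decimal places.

Let group 1 = process X, group 2 = process Y. H0: μ_1 = μ_2; H1: μ_1 ≠ μ_2 (Welch's two-sample t-test, two-sided).
t = (x̄_1 − x̄_2)/√(s_1²/n_1 + s_2²/n_2) = (1922 − 1810)/√(444.6²/25 + 898.7²/54) = 0.7407
Welch–Satterthwaite df ≈ 76.58
Two-sided p-value ≈ 0.4611
Since p ≈ 0.4611 > α = 0.05, fail to reject H0; the evidence is not statistically significant.

0.7407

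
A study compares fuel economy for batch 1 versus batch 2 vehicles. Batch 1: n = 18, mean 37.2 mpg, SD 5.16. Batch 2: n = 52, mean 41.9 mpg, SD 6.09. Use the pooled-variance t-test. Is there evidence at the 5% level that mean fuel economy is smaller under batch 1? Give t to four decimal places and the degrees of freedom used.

Let group 1 = batch 1, group 2 = batch 2. H0: μ_1 = μ_2; H1: μ_1 < μ_2 (two-sample pooled-variance t-test, left-tailed).
s_p² = [(18−1)·5.16² + (52−1)·6.09²]/(18+52−2) = 34.4725
t = (37.2 − 41.9)/√[34.4725·(1/18 + 1/52)] = -2.9272
df = n₁ + n₂ − 2 = 68
p-value = P(T ≤ -2.9272) ≈ 0.0023
Since p ≈ 0.0023 < α = 0.05, reject H0; the evidence is statistically significant.

t = -2.9272, df = 68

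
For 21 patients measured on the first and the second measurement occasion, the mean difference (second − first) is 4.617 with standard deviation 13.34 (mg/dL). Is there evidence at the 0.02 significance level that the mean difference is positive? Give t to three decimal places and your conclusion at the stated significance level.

t = 1.586; fail to reject H0

H0: μ_d = 0; H1: μ_d > 0 (paired t-test on the differences, right-tailed).
t = d̄/(s_d/√n) = 4.617/(13.34/√21) = 1.586
df = n − 1 = 20
p-value = P(T ≥ 1.586) ≈ 0.0642
Since p ≈ 0.0642 > α = 0.02, fail to reject H0; the evidence is not statistically significant.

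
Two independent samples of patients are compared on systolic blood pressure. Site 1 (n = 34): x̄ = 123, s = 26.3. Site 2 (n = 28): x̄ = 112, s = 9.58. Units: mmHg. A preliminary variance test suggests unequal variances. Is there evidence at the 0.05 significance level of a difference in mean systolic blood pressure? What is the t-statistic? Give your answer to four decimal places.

2.2633

Let group 1 = site 1, group 2 = site 2. H0: μ_1 = μ_2; H1: μ_1 ≠ μ_2 (Welch's two-sample t-test, two-sided).
t = (x̄_1 − x̄_2)/√(s_1²/n_1 + s_2²/n_2) = (123 − 112)/√(26.3²/34 + 9.58²/28) = 2.2633
Welch–Satterthwaite df ≈ 43.12
Two-sided p-value ≈ 0.0287
Since p ≈ 0.0287 < α = 0.05, reject H0; the data support H1.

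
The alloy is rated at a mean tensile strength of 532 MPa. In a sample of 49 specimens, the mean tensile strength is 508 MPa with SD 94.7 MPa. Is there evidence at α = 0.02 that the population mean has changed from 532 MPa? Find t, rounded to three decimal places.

H0: μ = 532; H1: μ ≠ 532 (one-sample t-test, two-sided).
t = (x̄ − μ₀)/(s/√n) = (508 − 532)/(94.7/√49) = -1.774
df = n − 1 = 48
Two-sided p-value ≈ 0.082
Since p ≈ 0.082 > α = 0.02, fail to reject H0; the evidence is not statistically significant.

-1.774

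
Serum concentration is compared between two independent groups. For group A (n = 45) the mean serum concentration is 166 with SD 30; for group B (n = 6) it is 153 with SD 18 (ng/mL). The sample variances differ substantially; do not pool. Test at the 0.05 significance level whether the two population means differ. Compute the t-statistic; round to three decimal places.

1.511

Let group 1 = group A, group 2 = group B. H0: μ_1 = μ_2; H1: μ_1 ≠ μ_2 (Welch's two-sample t-test, two-sided).
t = (x̄_1 − x̄_2)/√(s_1²/n_1 + s_2²/n_2) = (166 − 153)/√(30²/45 + 18²/6) = 1.511
Welch–Satterthwaite df ≈ 9.25
Two-sided p-value ≈ 0.1641
Since p ≈ 0.1641 > α = 0.05, fail to reject H0; the evidence is not statistically significant.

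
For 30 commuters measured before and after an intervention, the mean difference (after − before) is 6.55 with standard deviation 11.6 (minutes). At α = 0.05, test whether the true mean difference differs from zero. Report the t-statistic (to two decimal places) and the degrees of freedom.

t = 3.09, df = 29

H0: μ_d = 0; H1: μ_d ≠ 0 (paired t-test on the differences, two-sided).
t = d̄/(s_d/√n) = 6.55/(11.6/√30) = 3.09
df = n − 1 = 29
Two-sided p-value ≈ 0.004
Since p ≈ 0.004 < α = 0.05, reject H0; the data support H1.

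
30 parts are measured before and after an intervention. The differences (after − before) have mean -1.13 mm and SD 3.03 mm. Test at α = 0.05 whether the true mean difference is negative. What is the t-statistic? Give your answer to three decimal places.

H0: μ_d = 0; H1: μ_d < 0 (paired t-test on the differences, left-tailed).
t = d̄/(s_d/√n) = -1.13/(3.03/√30) = -2.043
df = n − 1 = 29
p-value = P(T ≤ -2.043) ≈ 0.0251
Since p ≈ 0.0251 < α = 0.05, reject H0; the evidence is statistically significant.

-2.043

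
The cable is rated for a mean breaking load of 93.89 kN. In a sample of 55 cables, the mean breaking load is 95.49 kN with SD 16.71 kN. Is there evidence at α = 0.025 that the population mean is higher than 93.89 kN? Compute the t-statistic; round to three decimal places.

H0: μ = 93.89; H1: μ > 93.89 (one-sample t-test, right-tailed).
t = (x̄ − μ₀)/(s/√n) = (95.49 − 93.89)/(16.71/√55) = 0.710
df = n − 1 = 54
p-value = P(T ≥ 0.710) ≈ 0.2403
Since p ≈ 0.2403 > α = 0.025, fail to reject H0; the data do not provide sufficient evidence against H0.

0.710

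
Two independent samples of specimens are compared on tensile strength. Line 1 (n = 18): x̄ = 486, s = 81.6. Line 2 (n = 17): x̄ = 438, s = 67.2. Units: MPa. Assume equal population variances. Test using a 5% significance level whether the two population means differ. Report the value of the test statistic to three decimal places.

Let group 1 = line 1, group 2 = line 2. H0: μ_1 = μ_2; H1: μ_1 ≠ μ_2 (two-sample pooled-variance t-test, two-sided).
s_p² = [(18−1)·81.6² + (17−1)·67.2²]/(18+17−2) = 5619.67
t = (486 − 438)/√[5619.67·(1/18 + 1/17)] = 1.893
df = n₁ + n₂ − 2 = 33
Two-sided p-value ≈ 0.067
Since p ≈ 0.067 > α = 0.05, fail to reject H0; the evidence is not statistically significant.

1.893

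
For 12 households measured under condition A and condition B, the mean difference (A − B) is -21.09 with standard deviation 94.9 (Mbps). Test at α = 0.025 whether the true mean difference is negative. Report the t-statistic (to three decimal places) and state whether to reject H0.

t = -0.770; fail to reject H0

H0: μ_d = 0; H1: μ_d < 0 (paired t-test on the differences, left-tailed).
t = d̄/(s_d/√n) = -21.09/(94.9/√12) = -0.770
df = n − 1 = 11
p-value = P(T ≤ -0.770) ≈ 0.2288
Since p ≈ 0.2288 > α = 0.025, fail to reject H0; the data do not provide sufficient evidence against H0.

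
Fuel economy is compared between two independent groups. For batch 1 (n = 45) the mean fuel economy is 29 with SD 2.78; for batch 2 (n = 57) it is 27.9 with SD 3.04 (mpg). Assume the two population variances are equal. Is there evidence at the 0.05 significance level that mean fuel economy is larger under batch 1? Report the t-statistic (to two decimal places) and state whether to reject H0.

Let group 1 = batch 1, group 2 = batch 2. H0: μ_1 = μ_2; H1: μ_1 > μ_2 (two-sample pooled-variance t-test, right-tailed).
s_p² = [(45−1)·2.78² + (57−1)·3.04²]/(45+57−2) = 8.57579
t = (29 − 27.9)/√[8.57579·(1/45 + 1/57)] = 1.88
df = n₁ + n₂ − 2 = 100
p-value = P(T ≥ 1.88) ≈ 0.0313
Since p ≈ 0.0313 < α = 0.05, reject H0; the evidence is statistically significant.

t = 1.88; reject H0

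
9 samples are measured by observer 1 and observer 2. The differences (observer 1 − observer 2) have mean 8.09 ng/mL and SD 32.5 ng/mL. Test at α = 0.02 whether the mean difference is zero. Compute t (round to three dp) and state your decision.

t = 0.747; fail to reject H0

H0: μ_d = 0; H1: μ_d ≠ 0 (paired t-test on the differences, two-sided).
t = d̄/(s_d/√n) = 8.09/(32.5/√9) = 0.747
df = n − 1 = 8
Two-sided p-value ≈ 0.4766
Since p ≈ 0.4766 > α = 0.02, fail to reject H0; the evidence is not statistically significant.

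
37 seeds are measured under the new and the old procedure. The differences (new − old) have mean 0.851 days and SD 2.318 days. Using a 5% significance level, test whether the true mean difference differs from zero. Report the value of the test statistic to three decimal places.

2.233

H0: μ_d = 0; H1: μ_d ≠ 0 (paired t-test on the differences, two-sided).
t = d̄/(s_d/√n) = 0.851/(2.318/√37) = 2.233
df = n − 1 = 36
Two-sided p-value ≈ 0.032
Since p ≈ 0.032 < α = 0.05, reject H0; the data support H1.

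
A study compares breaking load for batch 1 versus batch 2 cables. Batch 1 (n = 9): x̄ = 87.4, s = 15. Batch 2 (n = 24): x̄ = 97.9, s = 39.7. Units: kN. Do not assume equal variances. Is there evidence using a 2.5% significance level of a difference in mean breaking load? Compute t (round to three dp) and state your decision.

Let group 1 = batch 1, group 2 = batch 2. H0: μ_1 = μ_2; H1: μ_1 ≠ μ_2 (Welch's two-sample t-test, two-sided).
t = (x̄_1 − x̄_2)/√(s_1²/n_1 + s_2²/n_2) = (87.4 − 97.9)/√(15²/9 + 39.7²/24) = -1.103
Welch–Satterthwaite df ≈ 30.95
Two-sided p-value ≈ 0.2787
Since p ≈ 0.2787 > α = 0.025, fail to reject H0; the evidence is not statistically significant.

t = -1.103; fail to reject H0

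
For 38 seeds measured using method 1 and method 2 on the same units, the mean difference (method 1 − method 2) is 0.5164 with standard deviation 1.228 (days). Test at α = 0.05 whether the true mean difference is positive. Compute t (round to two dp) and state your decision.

t = 2.59; reject H0

H0: μ_d = 0; H1: μ_d > 0 (paired t-test on the differences, right-tailed).
t = d̄/(s_d/√n) = 0.5164/(1.228/√38) = 2.59
df = n − 1 = 37
p-value = P(T ≥ 2.59) ≈ 0.0068
Since p ≈ 0.0068 < α = 0.05, reject H0; the data support H1.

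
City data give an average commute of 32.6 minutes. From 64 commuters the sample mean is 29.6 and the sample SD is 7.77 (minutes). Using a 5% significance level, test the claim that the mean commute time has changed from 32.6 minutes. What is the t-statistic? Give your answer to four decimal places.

H0: μ = 32.6; H1: μ ≠ 32.6 (one-sample t-test, two-sided).
t = (x̄ − μ₀)/(s/√n) = (29.6 − 32.6)/(7.77/√64) = -3.0888
df = n − 1 = 63
Two-sided p-value ≈ 0.003
Since p ≈ 0.003 < α = 0.05, reject H0; the evidence is statistically significant.

-3.0888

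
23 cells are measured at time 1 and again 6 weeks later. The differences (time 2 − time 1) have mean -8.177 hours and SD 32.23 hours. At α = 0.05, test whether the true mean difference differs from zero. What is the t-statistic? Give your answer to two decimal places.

H0: μ_d = 0; H1: μ_d ≠ 0 (paired t-test on the differences, two-sided).
t = d̄/(s_d/√n) = -8.177/(32.23/√23) = -1.22
df = n − 1 = 22
Two-sided p-value ≈ 0.237
Since p ≈ 0.237 > α = 0.05, fail to reject H0; the data do not provide sufficient evidence against H0.

-1.22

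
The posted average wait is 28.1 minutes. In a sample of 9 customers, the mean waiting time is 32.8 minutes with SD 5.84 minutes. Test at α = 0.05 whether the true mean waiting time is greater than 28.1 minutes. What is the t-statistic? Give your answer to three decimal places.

H0: μ = 28.1; H1: μ > 28.1 (one-sample t-test, right-tailed).
t = (x̄ − μ₀)/(s/√n) = (32.8 − 28.1)/(5.84/√9) = 2.414
df = n − 1 = 8
p-value = P(T ≥ 2.414) ≈ 0.021
Since p ≈ 0.021 < α = 0.05, reject H0; the data support H1.

2.414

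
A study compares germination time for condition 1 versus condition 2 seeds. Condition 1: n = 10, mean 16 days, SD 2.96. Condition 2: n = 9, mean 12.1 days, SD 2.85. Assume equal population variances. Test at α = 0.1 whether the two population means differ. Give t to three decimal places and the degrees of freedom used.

Let group 1 = condition 1, group 2 = condition 2. H0: μ_1 = μ_2; H1: μ_1 ≠ μ_2 (two-sample pooled-variance t-test, two-sided).
s_p² = [(10−1)·2.96² + (9−1)·2.85²]/(10+9−2) = 8.46085
t = (16 − 12.1)/√[8.46085·(1/10 + 1/9)] = 2.918
df = n₁ + n₂ − 2 = 17
Two-sided p-value ≈ 0.010
Since p ≈ 0.010 < α = 0.1, reject H0; the data support H1.

t = 2.918, df = 17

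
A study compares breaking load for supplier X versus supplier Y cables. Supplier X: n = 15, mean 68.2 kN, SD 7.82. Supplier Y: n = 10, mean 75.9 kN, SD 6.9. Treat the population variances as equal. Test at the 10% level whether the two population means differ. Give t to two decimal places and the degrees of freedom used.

t = -2.52, df = 23

Let group 1 = supplier X, group 2 = supplier Y. H0: μ_1 = μ_2; H1: μ_1 ≠ μ_2 (two-sample pooled-variance t-test, two-sided).
s_p² = [(15−1)·7.82² + (10−1)·6.9²]/(15+10−2) = 55.8532
t = (68.2 − 75.9)/√[55.8532·(1/15 + 1/10)] = -2.52
df = n₁ + n₂ − 2 = 23
Two-sided p-value ≈ 0.0190
Since p ≈ 0.0190 < α = 0.1, reject H0; the data support H1.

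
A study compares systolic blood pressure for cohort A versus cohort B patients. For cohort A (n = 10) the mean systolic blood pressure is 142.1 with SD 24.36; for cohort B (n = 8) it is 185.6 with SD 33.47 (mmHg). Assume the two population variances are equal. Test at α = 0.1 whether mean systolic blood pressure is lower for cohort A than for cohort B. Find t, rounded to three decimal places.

Let group 1 = cohort A, group 2 = cohort B. H0: μ_1 = μ_2; H1: μ_1 < μ_2 (two-sample pooled-variance t-test, left-tailed).
s_p² = [(10−1)·24.36² + (8−1)·33.47²]/(10+8−2) = 823.898
t = (142.1 − 185.6)/√[823.898·(1/10 + 1/8)] = -3.195
df = n₁ + n₂ − 2 = 16
p-value = P(T ≤ -3.195) ≈ 0.0028
Since p ≈ 0.0028 < α = 0.1, reject H0; the evidence is statistically significant.

-3.195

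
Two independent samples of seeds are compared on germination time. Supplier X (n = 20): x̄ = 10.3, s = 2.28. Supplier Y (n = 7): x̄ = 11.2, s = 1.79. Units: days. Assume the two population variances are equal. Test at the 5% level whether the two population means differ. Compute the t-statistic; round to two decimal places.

Let group 1 = supplier X, group 2 = supplier Y. H0: μ_1 = μ_2; H1: μ_1 ≠ μ_2 (two-sample pooled-variance t-test, two-sided).
s_p² = [(20−1)·2.28² + (7−1)·1.79²]/(20+7−2) = 4.71977
t = (10.3 − 11.2)/√[4.71977·(1/20 + 1/7)] = -0.94
df = n₁ + n₂ − 2 = 25
Two-sided p-value ≈ 0.3545
Since p ≈ 0.3545 > α = 0.05, fail to reject H0; the evidence is not statistically significant.

-0.94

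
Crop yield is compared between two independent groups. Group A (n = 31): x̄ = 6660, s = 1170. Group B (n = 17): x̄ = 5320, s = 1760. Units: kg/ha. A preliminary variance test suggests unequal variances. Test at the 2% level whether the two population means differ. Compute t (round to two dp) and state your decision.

t = 2.82; reject H0

Let group 1 = group A, group 2 = group B. H0: μ_1 = μ_2; H1: μ_1 ≠ μ_2 (Welch's two-sample t-test, two-sided).
t = (x̄_1 − x̄_2)/√(s_1²/n_1 + s_2²/n_2) = (6660 − 5320)/√(1170²/31 + 1760²/17) = 2.82
Welch–Satterthwaite df ≈ 23.94
Two-sided p-value ≈ 0.0096
Since p ≈ 0.0096 < α = 0.02, reject H0; the evidence is statistically significant.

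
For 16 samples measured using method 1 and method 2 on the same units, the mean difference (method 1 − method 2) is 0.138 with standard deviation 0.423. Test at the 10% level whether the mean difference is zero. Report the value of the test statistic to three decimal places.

H0: μ_d = 0; H1: μ_d ≠ 0 (paired t-test on the differences, two-sided).
t = d̄/(s_d/√n) = 0.138/(0.423/√16) = 1.305
df = n − 1 = 15
Two-sided p-value ≈ 0.212
Since p ≈ 0.212 > α = 0.1, fail to reject H0; the evidence is not statistically significant.

1.305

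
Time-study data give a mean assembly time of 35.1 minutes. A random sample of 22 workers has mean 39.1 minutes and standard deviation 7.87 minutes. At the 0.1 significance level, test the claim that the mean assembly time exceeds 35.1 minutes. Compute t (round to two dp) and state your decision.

t = 2.38; reject H0

H0: μ = 35.1; H1: μ > 35.1 (one-sample t-test, right-tailed).
t = (x̄ − μ₀)/(s/√n) = (39.1 − 35.1)/(7.87/√22) = 2.38
df = n − 1 = 21
p-value = P(T ≥ 2.38) ≈ 0.0133
Since p ≈ 0.0133 < α = 0.1, reject H0; the evidence is statistically significant.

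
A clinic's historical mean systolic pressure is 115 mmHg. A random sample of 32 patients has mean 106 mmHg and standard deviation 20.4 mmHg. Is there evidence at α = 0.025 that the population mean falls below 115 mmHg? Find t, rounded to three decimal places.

H0: μ = 115; H1: μ < 115 (one-sample t-test, left-tailed).
t = (x̄ − μ₀)/(s/√n) = (106 − 115)/(20.4/√32) = -2.496
df = n − 1 = 31
p-value = P(T ≤ -2.496) ≈ 0.0091
Since p ≈ 0.0091 < α = 0.025, reject H0; the evidence is statistically significant.

-2.496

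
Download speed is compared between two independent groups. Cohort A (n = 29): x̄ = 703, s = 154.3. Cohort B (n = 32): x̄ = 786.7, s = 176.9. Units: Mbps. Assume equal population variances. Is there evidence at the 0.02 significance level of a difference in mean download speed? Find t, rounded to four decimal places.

Let group 1 = cohort A, group 2 = cohort B. H0: μ_1 = μ_2; H1: μ_1 ≠ μ_2 (two-sample pooled-variance t-test, two-sided).
s_p² = [(29−1)·154.3² + (32−1)·176.9²]/(29+32−2) = 27741.3
t = (703 − 786.7)/√[27741.3·(1/29 + 1/32)] = -1.9601
df = n₁ + n₂ − 2 = 59
Two-sided p-value ≈ 0.055
Since p ≈ 0.055 > α = 0.02, fail to reject H0; the data do not provide sufficient evidence against H0.

-1.9601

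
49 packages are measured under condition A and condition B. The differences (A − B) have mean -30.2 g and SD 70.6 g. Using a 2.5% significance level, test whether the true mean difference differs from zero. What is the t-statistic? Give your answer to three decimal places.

H0: μ_d = 0; H1: μ_d ≠ 0 (paired t-test on the differences, two-sided).
t = d̄/(s_d/√n) = -30.2/(70.6/√49) = -2.994
df = n − 1 = 48
Two-sided p-value ≈ 0.0043
Since p ≈ 0.0043 < α = 0.025, reject H0; the evidence is statistically significant.

-2.994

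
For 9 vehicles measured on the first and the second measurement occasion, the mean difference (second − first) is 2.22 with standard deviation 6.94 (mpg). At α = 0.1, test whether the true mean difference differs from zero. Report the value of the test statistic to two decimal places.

0.96

H0: μ_d = 0; H1: μ_d ≠ 0 (paired t-test on the differences, two-sided).
t = d̄/(s_d/√n) = 2.22/(6.94/√9) = 0.96
df = n − 1 = 8
Two-sided p-value ≈ 0.3653
Since p ≈ 0.3653 > α = 0.1, fail to reject H0; the data do not provide sufficient evidence against H0.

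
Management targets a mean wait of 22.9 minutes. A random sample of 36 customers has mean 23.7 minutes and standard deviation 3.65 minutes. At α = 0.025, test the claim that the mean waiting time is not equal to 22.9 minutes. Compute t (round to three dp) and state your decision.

H0: μ = 22.9; H1: μ ≠ 22.9 (one-sample t-test, two-sided).
t = (x̄ − μ₀)/(s/√n) = (23.7 − 22.9)/(3.65/√36) = 1.315
df = n − 1 = 35
Two-sided p-value ≈ 0.1970
Since p ≈ 0.1970 > α = 0.025, fail to reject H0; the data do not provide sufficient evidence against H0.

t = 1.315; fail to reject H0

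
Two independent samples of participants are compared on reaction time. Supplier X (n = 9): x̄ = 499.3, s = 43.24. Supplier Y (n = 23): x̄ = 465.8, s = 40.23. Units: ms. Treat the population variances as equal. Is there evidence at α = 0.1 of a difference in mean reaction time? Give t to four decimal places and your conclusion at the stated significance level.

t = 2.0754; reject H0

Let group 1 = supplier X, group 2 = supplier Y. H0: μ_1 = μ_2; H1: μ_1 ≠ μ_2 (two-sample pooled-variance t-test, two-sided).
s_p² = [(9−1)·43.24² + (23−1)·40.23²]/(9+23−2) = 1685.45
t = (499.3 − 465.8)/√[1685.45·(1/9 + 1/23)] = 2.0754
df = n₁ + n₂ − 2 = 30
Two-sided p-value ≈ 0.0466
Since p ≈ 0.0466 < α = 0.1, reject H0; the evidence is statistically significant.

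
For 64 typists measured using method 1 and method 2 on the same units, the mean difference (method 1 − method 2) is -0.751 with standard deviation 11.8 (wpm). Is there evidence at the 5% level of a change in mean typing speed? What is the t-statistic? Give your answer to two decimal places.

H0: μ_d = 0; H1: μ_d ≠ 0 (paired t-test on the differences, two-sided).
t = d̄/(s_d/√n) = -0.751/(11.8/√64) = -0.51
df = n − 1 = 63
Two-sided p-value ≈ 0.6124
Since p ≈ 0.6124 > α = 0.05, fail to reject H0; the evidence is not statistically significant.

-0.51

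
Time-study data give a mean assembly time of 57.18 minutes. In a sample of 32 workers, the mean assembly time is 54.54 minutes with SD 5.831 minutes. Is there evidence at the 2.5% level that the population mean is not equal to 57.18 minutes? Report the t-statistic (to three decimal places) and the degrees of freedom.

H0: μ = 57.18; H1: μ ≠ 57.18 (one-sample t-test, two-sided).
t = (x̄ − μ₀)/(s/√n) = (54.54 − 57.18)/(5.831/√32) = -2.561
df = n − 1 = 31
Two-sided p-value ≈ 0.016
Since p ≈ 0.016 < α = 0.025, reject H0; the evidence is statistically significant.

t = -2.561, df = 31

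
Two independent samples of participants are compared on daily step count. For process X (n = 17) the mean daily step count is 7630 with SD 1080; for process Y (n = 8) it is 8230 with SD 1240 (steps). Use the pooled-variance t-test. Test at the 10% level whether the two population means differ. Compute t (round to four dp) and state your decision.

Let group 1 = process X, group 2 = process Y. H0: μ_1 = μ_2; H1: μ_1 ≠ μ_2 (two-sample pooled-variance t-test, two-sided).
s_p² = [(17−1)·1080² + (8−1)·1240²]/(17+8−2) = 1279370
t = (7630 − 8230)/√[1279370·(1/17 + 1/8)] = -1.2372
df = n₁ + n₂ − 2 = 23
Two-sided p-value ≈ 0.2285
Since p ≈ 0.2285 > α = 0.1, fail to reject H0; the evidence is not statistically significant.

t = -1.2372; fail to reject H0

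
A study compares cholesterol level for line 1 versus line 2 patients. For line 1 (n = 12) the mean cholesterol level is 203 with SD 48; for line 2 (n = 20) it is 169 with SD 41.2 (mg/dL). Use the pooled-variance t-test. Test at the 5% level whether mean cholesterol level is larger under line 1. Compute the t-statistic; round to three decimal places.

2.125

Let group 1 = line 1, group 2 = line 2. H0: μ_1 = μ_2; H1: μ_1 > μ_2 (two-sample pooled-variance t-test, right-tailed).
s_p² = [(12−1)·48² + (20−1)·41.2²]/(12+20−2) = 1919.85
t = (203 − 169)/√[1919.85·(1/12 + 1/20)] = 2.125
df = n₁ + n₂ − 2 = 30
p-value = P(T ≥ 2.125) ≈ 0.0210
Since p ≈ 0.0210 < α = 0.05, reject H0; the evidence is statistically significant.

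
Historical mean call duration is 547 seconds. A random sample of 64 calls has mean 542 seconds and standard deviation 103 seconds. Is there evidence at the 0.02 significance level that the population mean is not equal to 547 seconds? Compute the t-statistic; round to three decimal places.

H0: μ = 547; H1: μ ≠ 547 (one-sample t-test, two-sided).
t = (x̄ − μ₀)/(s/√n) = (542 − 547)/(103/√64) = -0.388
df = n − 1 = 63
Two-sided p-value ≈ 0.699
Since p ≈ 0.699 > α = 0.02, fail to reject H0; the data do not provide sufficient evidence against H0.

-0.388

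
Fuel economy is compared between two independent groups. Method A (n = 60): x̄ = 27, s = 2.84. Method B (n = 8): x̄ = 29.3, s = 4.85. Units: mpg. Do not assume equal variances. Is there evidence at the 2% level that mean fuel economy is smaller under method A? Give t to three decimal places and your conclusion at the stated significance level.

t = -1.312; fail to reject H0

Let group 1 = method A, group 2 = method B. H0: μ_1 = μ_2; H1: μ_1 < μ_2 (Welch's two-sample t-test, left-tailed).
t = (x̄_1 − x̄_2)/√(s_1²/n_1 + s_2²/n_2) = (27 − 29.3)/√(2.84²/60 + 4.85²/8) = -1.312
Welch–Satterthwaite df ≈ 7.65
p-value = P(T ≤ -1.312) ≈ 0.114
Since p ≈ 0.114 > α = 0.02, fail to reject H0; the data do not provide sufficient evidence against H0.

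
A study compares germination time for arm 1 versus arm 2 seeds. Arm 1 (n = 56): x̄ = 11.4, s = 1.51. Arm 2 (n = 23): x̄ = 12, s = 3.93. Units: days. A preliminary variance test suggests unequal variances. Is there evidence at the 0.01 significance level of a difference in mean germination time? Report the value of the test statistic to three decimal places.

Let group 1 = arm 1, group 2 = arm 2. H0: μ_1 = μ_2; H1: μ_1 ≠ μ_2 (Welch's two-sample t-test, two-sided).
t = (x̄_1 − x̄_2)/√(s_1²/n_1 + s_2²/n_2) = (11.4 − 12)/√(1.51²/56 + 3.93²/23) = -0.711
Welch–Satterthwaite df ≈ 24.71
Two-sided p-value ≈ 0.4838
Since p ≈ 0.4838 > α = 0.01, fail to reject H0; the evidence is not statistically significant.

-0.711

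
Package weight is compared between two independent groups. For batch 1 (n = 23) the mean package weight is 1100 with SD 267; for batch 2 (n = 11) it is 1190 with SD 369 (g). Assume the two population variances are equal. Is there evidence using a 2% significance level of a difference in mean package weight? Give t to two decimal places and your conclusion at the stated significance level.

t = -0.81; fail to reject H0

Let group 1 = batch 1, group 2 = batch 2. H0: μ_1 = μ_2; H1: μ_1 ≠ μ_2 (two-sample pooled-variance t-test, two-sided).
s_p² = [(23−1)·267² + (11−1)·369²]/(23+11−2) = 91561.5
t = (1100 − 1190)/√[91561.5·(1/23 + 1/11)] = -0.81
df = n₁ + n₂ − 2 = 32
Two-sided p-value ≈ 0.423
Since p ≈ 0.423 > α = 0.02, fail to reject H0; the data do not provide sufficient evidence against H0.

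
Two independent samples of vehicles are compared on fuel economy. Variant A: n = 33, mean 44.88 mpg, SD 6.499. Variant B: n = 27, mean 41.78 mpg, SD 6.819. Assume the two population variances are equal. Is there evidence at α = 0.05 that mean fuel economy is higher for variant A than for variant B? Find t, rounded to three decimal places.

Let group 1 = variant A, group 2 = variant B. H0: μ_1 = μ_2; H1: μ_1 > μ_2 (two-sample pooled-variance t-test, right-tailed).
s_p² = [(33−1)·6.499² + (27−1)·6.819²]/(33+27−2) = 44.1474
t = (44.88 − 41.78)/√[44.1474·(1/33 + 1/27)] = 1.798
df = n₁ + n₂ − 2 = 58
p-value = P(T ≥ 1.798) ≈ 0.039
Since p ≈ 0.039 < α = 0.05, reject H0; the evidence is statistically significant.

1.798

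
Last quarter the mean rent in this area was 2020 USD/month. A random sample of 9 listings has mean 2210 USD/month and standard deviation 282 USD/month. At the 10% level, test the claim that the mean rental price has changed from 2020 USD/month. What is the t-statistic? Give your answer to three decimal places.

2.021

H0: μ = 2020; H1: μ ≠ 2020 (one-sample t-test, two-sided).
t = (x̄ − μ₀)/(s/√n) = (2210 − 2020)/(282/√9) = 2.021
df = n − 1 = 8
Two-sided p-value ≈ 0.078
Since p ≈ 0.078 < α = 0.1, reject H0; the data support H1.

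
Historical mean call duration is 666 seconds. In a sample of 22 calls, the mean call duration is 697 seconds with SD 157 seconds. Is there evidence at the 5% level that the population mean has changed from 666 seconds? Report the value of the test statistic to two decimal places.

0.93

H0: μ = 666; H1: μ ≠ 666 (one-sample t-test, two-sided).
t = (x̄ − μ₀)/(s/√n) = (697 − 666)/(157/√22) = 0.93
df = n − 1 = 21
Two-sided p-value ≈ 0.365
Since p ≈ 0.365 > α = 0.05, fail to reject H0; the data do not provide sufficient evidence against H0.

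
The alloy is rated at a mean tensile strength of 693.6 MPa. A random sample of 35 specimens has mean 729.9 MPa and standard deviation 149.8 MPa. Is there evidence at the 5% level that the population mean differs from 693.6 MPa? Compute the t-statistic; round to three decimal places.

1.434

H0: μ = 693.6; H1: μ ≠ 693.6 (one-sample t-test, two-sided).
t = (x̄ − μ₀)/(s/√n) = (729.9 − 693.6)/(149.8/√35) = 1.434
df = n − 1 = 34
Two-sided p-value ≈ 0.1608
Since p ≈ 0.1608 > α = 0.05, fail to reject H0; the evidence is not statistically significant.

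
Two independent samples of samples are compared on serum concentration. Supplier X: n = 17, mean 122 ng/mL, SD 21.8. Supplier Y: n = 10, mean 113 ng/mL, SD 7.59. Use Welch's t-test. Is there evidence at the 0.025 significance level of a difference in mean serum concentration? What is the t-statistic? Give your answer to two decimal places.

Let group 1 = supplier X, group 2 = supplier Y. H0: μ_1 = μ_2; H1: μ_1 ≠ μ_2 (Welch's two-sample t-test, two-sided).
t = (x̄_1 − x̄_2)/√(s_1²/n_1 + s_2²/n_2) = (122 − 113)/√(21.8²/17 + 7.59²/10) = 1.55
Welch–Satterthwaite df ≈ 21.64
Two-sided p-value ≈ 0.1357
Since p ≈ 0.1357 > α = 0.025, fail to reject H0; the data do not provide sufficient evidence against H0.

1.55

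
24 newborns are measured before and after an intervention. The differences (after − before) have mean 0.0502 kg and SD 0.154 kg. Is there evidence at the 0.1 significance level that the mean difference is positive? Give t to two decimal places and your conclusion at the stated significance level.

H0: μ_d = 0; H1: μ_d > 0 (paired t-test on the differences, right-tailed).
t = d̄/(s_d/√n) = 0.0502/(0.154/√24) = 1.60
df = n − 1 = 23
p-value = P(T ≥ 1.60) ≈ 0.062
Since p ≈ 0.062 < α = 0.1, reject H0; the evidence is statistically significant.

t = 1.60; reject H0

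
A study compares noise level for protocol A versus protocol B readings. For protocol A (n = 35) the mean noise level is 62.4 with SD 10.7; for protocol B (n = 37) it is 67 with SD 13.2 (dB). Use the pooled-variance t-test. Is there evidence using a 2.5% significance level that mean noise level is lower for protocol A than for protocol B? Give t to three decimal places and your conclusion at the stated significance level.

Let group 1 = protocol A, group 2 = protocol B. H0: μ_1 = μ_2; H1: μ_1 < μ_2 (two-sample pooled-variance t-test, left-tailed).
s_p² = [(35−1)·10.7² + (37−1)·13.2²]/(35+37−2) = 145.219
t = (62.4 − 67)/√[145.219·(1/35 + 1/37)] = -1.619
df = n₁ + n₂ − 2 = 70
p-value = P(T ≤ -1.619) ≈ 0.0550
Since p ≈ 0.0550 > α = 0.025, fail to reject H0; the evidence is not statistically significant.

t = -1.619; fail to reject H0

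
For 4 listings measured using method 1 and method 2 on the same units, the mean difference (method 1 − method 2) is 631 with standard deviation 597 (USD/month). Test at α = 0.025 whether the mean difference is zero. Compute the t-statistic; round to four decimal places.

H0: μ_d = 0; H1: μ_d ≠ 0 (paired t-test on the differences, two-sided).
t = d̄/(s_d/√n) = 631/(597/√4) = 2.1139
df = n − 1 = 3
Two-sided p-value ≈ 0.125
Since p ≈ 0.125 > α = 0.025, fail to reject H0; the data do not provide sufficient evidence against H0.

2.1139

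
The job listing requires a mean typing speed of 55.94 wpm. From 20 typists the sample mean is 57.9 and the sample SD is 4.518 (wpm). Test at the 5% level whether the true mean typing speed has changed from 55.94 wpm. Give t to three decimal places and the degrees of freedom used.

t = 1.940, df = 19

H0: μ = 55.94; H1: μ ≠ 55.94 (one-sample t-test, two-sided).
t = (x̄ − μ₀)/(s/√n) = (57.9 − 55.94)/(4.518/√20) = 1.940
df = n − 1 = 19
Two-sided p-value ≈ 0.067
Since p ≈ 0.067 > α = 0.05, fail to reject H0; the data do not provide sufficient evidence against H0.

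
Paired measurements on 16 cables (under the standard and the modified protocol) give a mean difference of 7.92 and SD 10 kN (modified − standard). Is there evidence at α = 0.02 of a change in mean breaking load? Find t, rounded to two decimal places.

3.17

H0: μ_d = 0; H1: μ_d ≠ 0 (paired t-test on the differences, two-sided).
t = d̄/(s_d/√n) = 7.92/(10/√16) = 3.17
df = n − 1 = 15
Two-sided p-value ≈ 0.0064
Since p ≈ 0.0064 < α = 0.02, reject H0; the evidence is statistically significant.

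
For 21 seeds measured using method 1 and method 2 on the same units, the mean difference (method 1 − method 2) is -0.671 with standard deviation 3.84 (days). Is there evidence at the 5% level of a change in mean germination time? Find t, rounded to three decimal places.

-0.801

H0: μ_d = 0; H1: μ_d ≠ 0 (paired t-test on the differences, two-sided).
t = d̄/(s_d/√n) = -0.671/(3.84/√21) = -0.801
df = n − 1 = 20
Two-sided p-value ≈ 0.433
Since p ≈ 0.433 > α = 0.05, fail to reject H0; the data do not provide sufficient evidence against H0.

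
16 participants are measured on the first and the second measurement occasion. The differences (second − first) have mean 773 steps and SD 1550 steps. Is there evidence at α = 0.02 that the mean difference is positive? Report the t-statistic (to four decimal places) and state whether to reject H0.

t = 1.9948; fail to reject H0

H0: μ_d = 0; H1: μ_d > 0 (paired t-test on the differences, right-tailed).
t = d̄/(s_d/√n) = 773/(1550/√16) = 1.9948
df = n − 1 = 15
p-value = P(T ≥ 1.9948) ≈ 0.032
Since p ≈ 0.032 > α = 0.02, fail to reject H0; the evidence is not statistically significant.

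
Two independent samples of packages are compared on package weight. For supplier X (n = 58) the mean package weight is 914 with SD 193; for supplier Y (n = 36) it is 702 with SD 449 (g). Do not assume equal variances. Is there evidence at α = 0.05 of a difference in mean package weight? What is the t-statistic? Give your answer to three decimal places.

2.683

Let group 1 = supplier X, group 2 = supplier Y. H0: μ_1 = μ_2; H1: μ_1 ≠ μ_2 (Welch's two-sample t-test, two-sided).
t = (x̄_1 − x̄_2)/√(s_1²/n_1 + s_2²/n_2) = (914 − 702)/√(193²/58 + 449²/36) = 2.683
Welch–Satterthwaite df ≈ 43.14
Two-sided p-value ≈ 0.010
Since p ≈ 0.010 < α = 0.05, reject H0; the data support H1.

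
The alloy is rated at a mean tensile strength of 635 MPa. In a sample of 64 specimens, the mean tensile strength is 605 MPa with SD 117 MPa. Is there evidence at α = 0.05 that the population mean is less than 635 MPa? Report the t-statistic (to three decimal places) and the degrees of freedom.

t = -2.051, df = 63

H0: μ = 635; H1: μ < 635 (one-sample t-test, left-tailed).
t = (x̄ − μ₀)/(s/√n) = (605 − 635)/(117/√64) = -2.051
df = n − 1 = 63
p-value = P(T ≤ -2.051) ≈ 0.022
Since p ≈ 0.022 < α = 0.05, reject H0; the evidence is statistically significant.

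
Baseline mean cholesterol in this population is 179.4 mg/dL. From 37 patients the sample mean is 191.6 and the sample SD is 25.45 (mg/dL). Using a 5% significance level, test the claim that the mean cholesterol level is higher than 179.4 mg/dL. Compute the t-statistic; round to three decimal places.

2.916

H0: μ = 179.4; H1: μ > 179.4 (one-sample t-test, right-tailed).
t = (x̄ − μ₀)/(s/√n) = (191.6 − 179.4)/(25.45/√37) = 2.916
df = n − 1 = 36
p-value = P(T ≥ 2.916) ≈ 0.003
Since p ≈ 0.003 < α = 0.05, reject H0; the data support H1.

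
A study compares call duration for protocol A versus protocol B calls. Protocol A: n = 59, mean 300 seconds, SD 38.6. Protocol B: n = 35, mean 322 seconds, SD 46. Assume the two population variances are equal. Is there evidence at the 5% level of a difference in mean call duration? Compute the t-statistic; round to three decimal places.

Let group 1 = protocol A, group 2 = protocol B. H0: μ_1 = μ_2; H1: μ_1 ≠ μ_2 (two-sample pooled-variance t-test, two-sided).
s_p² = [(59−1)·38.6² + (35−1)·46²]/(59+35−2) = 1721.32
t = (300 − 322)/√[1721.32·(1/59 + 1/35)] = -2.485
df = n₁ + n₂ − 2 = 92
Two-sided p-value ≈ 0.015
Since p ≈ 0.015 < α = 0.05, reject H0; the evidence is statistically significant.

-2.485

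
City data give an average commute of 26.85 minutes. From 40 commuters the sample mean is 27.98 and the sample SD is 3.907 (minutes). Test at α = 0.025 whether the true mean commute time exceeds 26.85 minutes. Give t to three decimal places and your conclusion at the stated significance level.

t = 1.829; fail to reject H0

H0: μ = 26.85; H1: μ > 26.85 (one-sample t-test, right-tailed).
t = (x̄ − μ₀)/(s/√n) = (27.98 − 26.85)/(3.907/√40) = 1.829
df = n − 1 = 39
p-value = P(T ≥ 1.829) ≈ 0.0375
Since p ≈ 0.0375 > α = 0.025, fail to reject H0; the data do not provide sufficient evidence against H0.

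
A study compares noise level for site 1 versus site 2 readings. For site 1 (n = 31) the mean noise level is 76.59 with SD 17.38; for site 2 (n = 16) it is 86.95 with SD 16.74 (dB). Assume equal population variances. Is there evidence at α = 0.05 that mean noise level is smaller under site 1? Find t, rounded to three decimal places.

-1.960

Let group 1 = site 1, group 2 = site 2. H0: μ_1 = μ_2; H1: μ_1 < μ_2 (two-sample pooled-variance t-test, left-tailed).
s_p² = [(31−1)·17.38² + (16−1)·16.74²]/(31+16−2) = 294.785
t = (76.59 − 86.95)/√[294.785·(1/31 + 1/16)] = -1.960
df = n₁ + n₂ − 2 = 45
p-value = P(T ≤ -1.960) ≈ 0.028
Since p ≈ 0.028 < α = 0.05, reject H0; the data support H1.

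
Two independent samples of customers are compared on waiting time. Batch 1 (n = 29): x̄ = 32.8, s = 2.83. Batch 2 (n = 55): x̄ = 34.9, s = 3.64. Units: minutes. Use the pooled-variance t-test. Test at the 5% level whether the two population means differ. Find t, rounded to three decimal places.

-2.703

Let group 1 = batch 1, group 2 = batch 2. H0: μ_1 = μ_2; H1: μ_1 ≠ μ_2 (two-sample pooled-variance t-test, two-sided).
s_p² = [(29−1)·2.83² + (55−1)·3.64²]/(29+55−2) = 11.4601
t = (32.8 − 34.9)/√[11.4601·(1/29 + 1/55)] = -2.703
df = n₁ + n₂ − 2 = 82
Two-sided p-value ≈ 0.008
Since p ≈ 0.008 < α = 0.05, reject H0; the evidence is statistically significant.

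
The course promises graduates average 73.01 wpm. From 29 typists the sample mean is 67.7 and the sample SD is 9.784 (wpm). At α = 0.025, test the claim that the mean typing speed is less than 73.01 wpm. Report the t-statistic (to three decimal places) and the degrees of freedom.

H0: μ = 73.01; H1: μ < 73.01 (one-sample t-test, left-tailed).
t = (x̄ − μ₀)/(s/√n) = (67.7 − 73.01)/(9.784/√29) = -2.923
df = n − 1 = 28
p-value = P(T ≤ -2.923) ≈ 0.0034
Since p ≈ 0.0034 < α = 0.025, reject H0; the evidence is statistically significant.

t = -2.923, df = 28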